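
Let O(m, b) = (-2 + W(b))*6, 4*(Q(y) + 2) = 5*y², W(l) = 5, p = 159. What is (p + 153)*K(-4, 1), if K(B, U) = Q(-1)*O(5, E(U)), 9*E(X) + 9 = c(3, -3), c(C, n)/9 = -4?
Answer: -4212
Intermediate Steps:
c(C, n) = -36 (c(C, n) = 9*(-4) = -36)
E(X) = -5 (E(X) = -1 + (⅑)*(-36) = -1 - 4 = -5)
Q(y) = -2 + 5*y²/4 (Q(y) = -2 + (5*y²)/4 = -2 + 5*y²/4)
O(m, b) = 18 (O(m, b) = (-2 + 5)*6 = 3*6 = 18)
K(B, U) = -27/2 (K(B, U) = (-2 + (5/4)*(-1)²)*18 = (-2 + (5/4)*1)*18 = (-2 + 5/4)*18 = -¾*18 = -27/2)
(p + 153)*K(-4, 1) = (159 + 153)*(-27/2) = 312*(-27/2) = -4212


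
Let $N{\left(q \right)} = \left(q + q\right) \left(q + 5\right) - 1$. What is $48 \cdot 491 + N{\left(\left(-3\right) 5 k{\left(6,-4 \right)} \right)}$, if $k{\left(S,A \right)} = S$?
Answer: $38867$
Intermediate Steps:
$N{\left(q \right)} = -1 + 2 q \left(5 + q\right)$ ($N{\left(q \right)} = 2 q \left(5 + q\right) - 1 = -1 + 2 q \left(5 + q\right)$)
$48 \cdot 491 + N{\left(\left(-3\right) 5 k{\left(6,-4 \right)} \right)} = 48 \cdot 491 + \left(-1 + 2 \left(\left(-3\right) 5 \cdot 6\right)^{2} + 10 \left(-3\right) 5 \cdot 6\right) = 23568 + \left(-1 + 2 \left(\left(-15\right) 6\right)^{2} + 10 \left(\left(-15\right) 6\right)\right) = 23568 + \left(-1 + 2 \left(-90\right)^{2} + 10 \left(-90\right)\right) = 23568 - -15299 = 23568 + 15299 = 38867$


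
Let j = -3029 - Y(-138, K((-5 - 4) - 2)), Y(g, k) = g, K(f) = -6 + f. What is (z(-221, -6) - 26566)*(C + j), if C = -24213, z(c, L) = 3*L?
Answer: 720532736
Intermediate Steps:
j = -2891 (j = -3029 - 1*(-138) = -3029 + 138 = -2891)
(z(-221, -6) - 26566)*(C + j) = (3*(-6) - 26566)*(-24213 - 2891) = (-18 - 26566)*(-27104) = -26584*(-27104) = 720532736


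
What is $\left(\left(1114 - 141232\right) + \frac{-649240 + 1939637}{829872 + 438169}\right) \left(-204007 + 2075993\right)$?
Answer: $- \frac{332603387404453826}{1268041} \approx -2.623 \cdot 10^{11}$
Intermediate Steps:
$\left(\left(1114 - 141232\right) + \frac{-649240 + 1939637}{829872 + 438169}\right) \left(-204007 + 2075993\right) = \left(\left(1114 - 141232\right) + \frac{1290397}{1268041}\right) 1871986 = \left(-140118 + 1290397 \cdot \frac{1}{1268041}\right) 1871986 = \left(-140118 + \frac{1290397}{1268041}\right) 1871986 = \left(- \frac{177674078441}{1268041}\right) 1871986 = - \frac{332603387404453826}{1268041}$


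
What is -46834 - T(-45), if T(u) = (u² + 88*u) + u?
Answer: -44854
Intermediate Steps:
T(u) = u² + 89*u
-46834 - T(-45) = -46834 - (-45)*(89 - 45) = -46834 - (-45)*44 = -46834 - 1*(-1980) = -46834 + 1980 = -44854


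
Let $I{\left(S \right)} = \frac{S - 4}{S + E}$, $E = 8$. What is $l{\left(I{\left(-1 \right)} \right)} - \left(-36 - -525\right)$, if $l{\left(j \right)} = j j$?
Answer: $- \frac{23936}{49} \approx -488.49$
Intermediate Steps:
$I{\left(S \right)} = \frac{-4 + S}{8 + S}$ ($I{\left(S \right)} = \frac{S - 4}{S + 8} = \frac{-4 + S}{8 + S}$)
$l{\left(j \right)} = j^{2}$
$l{\left(I{\left(-1 \right)} \right)} - \left(-36 - -525\right) = \left(\frac{-4 - 1}{8 - 1}\right)^{2} - \left(-36 - -525\right) = \left(\frac{1}{7} \left(-5\right)\right)^{2} - \left(-36 + 525\right) = \left(\frac{1}{7} \left(-5\right)\right)^{2} - 489 = \left(- \frac{5}{7}\right)^{2} - 489 = \frac{25}{49} - 489 = - \frac{23936}{49}$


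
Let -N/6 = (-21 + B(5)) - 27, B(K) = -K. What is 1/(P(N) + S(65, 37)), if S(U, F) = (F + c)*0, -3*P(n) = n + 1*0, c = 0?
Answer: -1/106 ≈ -0.0094340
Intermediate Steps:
N = 318 (N = -6*((-21 - 1*5) - 27) = -6*((-21 - 5) - 27) = -6*(-26 - 27) = -6*(-53) = 318)
P(n) = -n/3 (P(n) = -(n + 1*0)/3 = -(n + 0)/3 = -n/3)
S(U, F) = 0 (S(U, F) = (F + 0)*0 = F*0 = 0)
1/(P(N) + S(65, 37)) = 1/(-1/3*318 + 0) = 1/(-106 + 0) = 1/(-106) = -1/106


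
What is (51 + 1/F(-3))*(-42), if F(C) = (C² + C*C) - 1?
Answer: -36456/17 ≈ -2144.5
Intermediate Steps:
F(C) = -1 + 2*C² (F(C) = (C² + C²) - 1 = 2*C² - 1 = -1 + 2*C²)
(51 + 1/F(-3))*(-42) = (51 + 1/(-1 + 2*(-3)²))*(-42) = (51 + 1/(-1 + 2*9))*(-42) = (51 + 1/(-1 + 18))*(-42) = (51 + 1/17)*(-42) = (868/17)*(-42) = -36456/17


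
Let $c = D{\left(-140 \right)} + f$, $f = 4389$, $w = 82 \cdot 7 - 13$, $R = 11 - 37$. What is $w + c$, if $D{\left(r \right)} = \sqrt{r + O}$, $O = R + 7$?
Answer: $4950 + i \sqrt{159} \approx 4950.0 + 12.61 i$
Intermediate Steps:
$R = -26$ ($R = 11 - 37 = -26$)
$O = -19$ ($O = -26 + 7 = -19$)
$w = 561$ ($w = 574 - 13 = 561$)
$D{\left(r \right)} = \sqrt{-19 + r}$ ($D{\left(r \right)} = \sqrt{r - 19} = \sqrt{-19 + r}$)
$c = 4389 + i \sqrt{159}$ ($c = \sqrt{-19 - 140} + 4389 = \sqrt{-159} + 4389 = i \sqrt{159} + 4389 = 4389 + i \sqrt{159} \approx 4389.0 + 12.61 i$)
$w + c = 561 + \left(4389 + i \sqrt{159}\right) = 4950 + i \sqrt{159}$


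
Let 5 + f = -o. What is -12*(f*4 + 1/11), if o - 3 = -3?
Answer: 2628/11 ≈ 238.91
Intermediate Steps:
o = 0 (o = 3 - 3 = 0)
f = -5 (f = -5 - 1*0 = -5 + 0 = -5)
-12*(f*4 + 1/11) = -12*(-5*4 + 1/11) = -12*(-20 + 1/11) = -12*(-219/11) = 2628/11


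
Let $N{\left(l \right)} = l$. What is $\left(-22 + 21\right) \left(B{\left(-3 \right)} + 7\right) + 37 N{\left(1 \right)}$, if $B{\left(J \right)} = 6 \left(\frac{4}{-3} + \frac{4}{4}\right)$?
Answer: $32$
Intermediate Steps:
$B{\left(J \right)} = -2$ ($B{\left(J \right)} = 6 \left(4 \left(- \frac{1}{3}\right) + 4 \cdot \frac{1}{4}\right) = 6 \left(- \frac{4}{3} + 1\right) = 6 \left(- \frac{1}{3}\right) = -2$)
$\left(-22 + 21\right) \left(B{\left(-3 \right)} + 7\right) + 37 N{\left(1 \right)} = \left(-22 + 21\right) \left(-2 + 7\right) + 37 \cdot 1 = \left(-1\right) 5 + 37 = -5 + 37 = 32$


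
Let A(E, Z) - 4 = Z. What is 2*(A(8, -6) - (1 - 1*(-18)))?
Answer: -42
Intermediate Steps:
A(E, Z) = 4 + Z
2*(A(8, -6) - (1 - 1*(-18))) = 2*((4 - 6) - (1 - 1*(-18))) = 2*(-2 - (1 + 18)) = 2*(-2 - 1*19) = 2*(-2 - 19) = 2*(-21) = -42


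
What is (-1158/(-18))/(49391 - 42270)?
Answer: 193/21363 ≈ 0.0090343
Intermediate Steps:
(-1158/(-18))/(49391 - 42270) = -1/18*(-1158)/7121 = (193/3)*(1/7121) = 193/21363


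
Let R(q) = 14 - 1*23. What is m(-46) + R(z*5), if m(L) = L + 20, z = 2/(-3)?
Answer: -35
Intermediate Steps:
z = -⅔ (z = 2*(-⅓) = -⅔ ≈ -0.66667)
m(L) = 20 + L
R(q) = -9 (R(q) = 14 - 23 = -9)
m(-46) + R(z*5) = (20 - 46) - 9 = -26 - 9 = -35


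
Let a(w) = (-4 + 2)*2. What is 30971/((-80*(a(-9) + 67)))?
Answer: -30971/5040 ≈ -6.1450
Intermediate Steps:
a(w) = -4 (a(w) = -2*2 = -4)
30971/((-80*(a(-9) + 67))) = 30971/((-80*(-4 + 67))) = 30971/((-80*63)) = 30971/(-5040) = 30971*(-1/5040) = -30971/5040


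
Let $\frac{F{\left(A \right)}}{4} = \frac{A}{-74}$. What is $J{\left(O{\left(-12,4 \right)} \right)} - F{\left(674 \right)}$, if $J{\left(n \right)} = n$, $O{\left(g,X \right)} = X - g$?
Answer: $\frac{1940}{37} \approx 52.432$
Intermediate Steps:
$F{\left(A \right)} = - \frac{2 A}{37}$ ($F{\left(A \right)} = 4 \frac{A}{-74} = 4 A \left(- \frac{1}{74}\right) = 4 \left(- \frac{A}{74}\right) = - \frac{2 A}{37}$)
$J{\left(O{\left(-12,4 \right)} \right)} - F{\left(674 \right)} = \left(4 - -12\right) - \left(- \frac{2}{37}\right) 674 = \left(4 + 12\right) - - \frac{1348}{37} = 16 + \frac{1348}{37} = \frac{1940}{37}$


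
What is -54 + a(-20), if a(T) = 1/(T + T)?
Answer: -2161/40 ≈ -54.025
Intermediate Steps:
a(T) = 1/(2*T)
-54 + a(-20) = -54 + (½)/(-20) = -54 + (½)*(-1/20) = -54 - 1/40 = -2161/40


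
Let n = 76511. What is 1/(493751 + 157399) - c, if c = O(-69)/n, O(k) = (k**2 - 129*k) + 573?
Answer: -9269043739/49820137650 ≈ -0.18605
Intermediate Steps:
O(k) = 573 + k**2 - 129*k
c = 14235/76511 (c = (573 + (-69)**2 - 129*(-69))/76511 = (573 + 4761 + 8901)*(1/76511) = 14235*(1/76511) = 14235/76511 ≈ 0.18605)
1/(493751 + 157399) - c = 1/(493751 + 157399) - 1*14235/76511 = 1/651150 - 14235/76511 = -9269043739/49820137650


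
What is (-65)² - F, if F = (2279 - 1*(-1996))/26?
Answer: 105575/26 ≈ 4060.6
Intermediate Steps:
F = 4275/26 (F = (2279 + 1996)*(1/26) = 4275*(1/26) = 4275/26 ≈ 164.42)
(-65)² - F = (-65)² - 1*4275/26 = 4225 - 4275/26 = 105575/26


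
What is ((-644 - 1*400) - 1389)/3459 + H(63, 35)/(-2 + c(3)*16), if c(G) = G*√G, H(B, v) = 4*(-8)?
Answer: -1419045/1991231 - 384*√3/1727 ≈ -1.0978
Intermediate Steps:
H(B, v) = -32
c(G) = G^(3/2)
((-644 - 1*400) - 1389)/3459 + H(63, 35)/(-2 + c(3)*16) = ((-644 - 1*400) - 1389)/3459 - 32/(-2 + 3^(3/2)*16) = ((-644 - 400) - 1389)*(1/3459) - 32/(-2 + (3*√3)*16) = (-1044 - 1389)*(1/3459) - 32/(-2 + 48*√3) = -2433*1/3459 - 32/(-2 + 48*√3) = -811/1153 - 32/(-2 + 48*√3)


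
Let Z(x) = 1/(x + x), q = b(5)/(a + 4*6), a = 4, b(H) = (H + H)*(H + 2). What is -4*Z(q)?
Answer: -⅘ ≈ -0.80000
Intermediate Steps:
b(H) = 2*H*(2 + H) (b(H) = (2*H)*(2 + H) = 2*H*(2 + H))
q = 5/2 (q = (2*5*(2 + 5))/(4 + 4*6) = (2*5*7)/(4 + 24) = 70/28 = 70*(1/28) = 5/2 ≈ 2.5000)
Z(x) = 1/(2*x)
-4*Z(q) = -2/5/2 = -2*2/5 = -4*⅕ = -⅘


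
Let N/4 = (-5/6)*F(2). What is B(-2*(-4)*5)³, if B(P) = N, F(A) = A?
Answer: -8000/27 ≈ -296.30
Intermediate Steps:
N = -20/3 (N = 4*(-5/6*2) = 4*(-5*⅙*2) = 4*(-⅚*2) = 4*(-5/3) = -20/3 ≈ -6.6667)
B(P) = -20/3
B(-2*(-4)*5)³ = (-20/3)³ = -8000/27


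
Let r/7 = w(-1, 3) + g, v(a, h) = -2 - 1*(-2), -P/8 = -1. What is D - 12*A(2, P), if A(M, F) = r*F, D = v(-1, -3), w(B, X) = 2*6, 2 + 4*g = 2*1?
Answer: -8064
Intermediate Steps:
P = 8 (P = -8*(-1) = 8)
g = 0 (g = -1/2 + (2*1)/4 = -1/2 + (1/4)*2 = -1/2 + 1/2 = 0)
w(B, X) = 12
v(a, h) = 0 (v(a, h) = -2 + 2 = 0)
D = 0
r = 84 (r = 7*(12 + 0) = 7*12 = 84)
A(M, F) = 84*F
D - 12*A(2, P) = 0 - 1008*8 = 0 - 12*672 = 0 - 8064 = -8064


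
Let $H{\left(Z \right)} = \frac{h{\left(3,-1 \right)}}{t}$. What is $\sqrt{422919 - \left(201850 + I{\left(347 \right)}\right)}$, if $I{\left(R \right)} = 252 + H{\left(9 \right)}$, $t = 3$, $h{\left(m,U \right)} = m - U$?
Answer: $\frac{\sqrt{1987341}}{3} \approx 469.91$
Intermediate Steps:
$H{\left(Z \right)} = \frac{4}{3}$ ($H{\left(Z \right)} = \frac{3 - -1}{3} = \left(3 + 1\right) \frac{1}{3} = 4 \cdot \frac{1}{3} = \frac{4}{3}$)
$I{\left(R \right)} = \frac{760}{3}$ ($I{\left(R \right)} = 252 + \frac{4}{3} = \frac{760}{3}$)
$\sqrt{422919 - \left(201850 + I{\left(347 \right)}\right)} = \sqrt{422919 - \frac{606310}{3}} = \sqrt{\frac{662447}{3}} = \frac{\sqrt{1987341}}{3}$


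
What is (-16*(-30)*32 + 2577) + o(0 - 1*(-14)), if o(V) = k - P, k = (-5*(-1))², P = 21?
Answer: 17941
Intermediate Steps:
k = 25 (k = 5² = 25)
o(V) = 4 (o(V) = 25 - 1*21 = 25 - 21 = 4)
(-16*(-30)*32 + 2577) + o(0 - 1*(-14)) = (-16*(-30)*32 + 2577) + 4 = (480*32 + 2577) + 4 = (15360 + 2577) + 4 = 17937 + 4 = 17941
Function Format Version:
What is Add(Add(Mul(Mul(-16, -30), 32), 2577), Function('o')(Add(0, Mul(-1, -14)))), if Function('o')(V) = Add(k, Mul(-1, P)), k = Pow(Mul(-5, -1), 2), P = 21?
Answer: 17941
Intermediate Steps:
k = 25 (k = Pow(5, 2) = 25)
Function('o')(V) = 4 (Function('o')(V) = Add(25, Mul(-1, 21)) = Add(25, -21) = 4)
Add(Add(Mul(Mul(-16, -30), 32), 2577), Function('o')(Add(0, Mul(-1, -14)))) = Add(Add(Mul(Mul(-16, -30), 32), 2577), 4) = Add(Add(Mul(480, 32), 2577), 4) = Add(Add(15360, 2577), 4) = Add(17937, 4) = 17941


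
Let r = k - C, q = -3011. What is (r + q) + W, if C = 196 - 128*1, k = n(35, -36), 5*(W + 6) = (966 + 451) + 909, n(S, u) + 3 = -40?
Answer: -13314/5 ≈ -2662.8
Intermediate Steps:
n(S, u) = -43 (n(S, u) = -3 - 40 = -43)
W = 2296/5 (W = -6 + ((966 + 451) + 909)/5 = -6 + (1417 + 909)/5 = -6 + (⅕)*2326 = -6 + 2326/5 = 2296/5 ≈ 459.20)
k = -43
C = 68 (C = 196 - 128 = 68)
r = -111 (r = -43 - 1*68 = -43 - 68 = -111)
(r + q) + W = (-111 - 3011) + 2296/5 = -3122 + 2296/5 = -13314/5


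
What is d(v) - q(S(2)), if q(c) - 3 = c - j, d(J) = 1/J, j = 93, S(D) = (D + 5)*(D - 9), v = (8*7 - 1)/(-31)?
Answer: 7614/55 ≈ 138.44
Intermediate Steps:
v = -55/31 (v = (56 - 1)*(-1/31) = 55*(-1/31) = -55/31 ≈ -1.7742)
S(D) = (-9 + D)*(5 + D) (S(D) = (5 + D)*(-9 + D) = (-9 + D)*(5 + D))
q(c) = -90 + c (q(c) = 3 + (c - 1*93) = 3 + (c - 93) = 3 + (-93 + c) = -90 + c)
d(v) - q(S(2)) = 1/(-55/31) - (-90 + (-45 + 2**2 - 4*2)) = -31/55 - (-90 + (-45 + 4 - 8)) = -31/55 - (-90 - 49) = -31/55 - 1*(-139) = -31/55 + 139 = 7614/55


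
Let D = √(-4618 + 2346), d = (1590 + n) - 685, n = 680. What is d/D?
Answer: -1585*I*√142/568 ≈ -33.253*I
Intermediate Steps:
d = 1585 (d = (1590 + 680) - 685 = 2270 - 685 = 1585)
D = 4*I*√142 (D = √(-2272) = 4*I*√142 ≈ 47.666*I)
d/D = 1585/((4*I*√142)) = 1585*(-I*√142/568) = -1585*I*√142/568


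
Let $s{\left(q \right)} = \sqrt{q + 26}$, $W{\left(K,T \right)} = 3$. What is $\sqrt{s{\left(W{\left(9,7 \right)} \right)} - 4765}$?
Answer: $\sqrt{-4765 + \sqrt{29}} \approx 68.99 i$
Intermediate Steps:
$s{\left(q \right)} = \sqrt{26 + q}$
$\sqrt{s{\left(W{\left(9,7 \right)} \right)} - 4765} = \sqrt{\sqrt{26 + 3} - 4765} = \sqrt{\sqrt{29} - 4765} = \sqrt{-4765 + \sqrt{29}}$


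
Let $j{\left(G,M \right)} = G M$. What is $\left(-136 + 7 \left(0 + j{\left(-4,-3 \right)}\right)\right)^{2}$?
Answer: $2704$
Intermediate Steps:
$\left(-136 + 7 \left(0 + j{\left(-4,-3 \right)}\right)\right)^{2} = \left(-136 + 7 \left(0 - -12\right)\right)^{2} = \left(-136 + 7 \left(0 + 12\right)\right)^{2} = \left(-136 + 7 \cdot 12\right)^{2} = \left(-136 + 84\right)^{2} = \left(-52\right)^{2} = 2704$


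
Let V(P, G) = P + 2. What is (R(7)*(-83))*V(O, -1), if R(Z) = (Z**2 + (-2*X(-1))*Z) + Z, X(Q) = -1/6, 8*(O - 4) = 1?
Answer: -711725/24 ≈ -29655.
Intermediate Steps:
O = 33/8 (O = 4 + (1/8)*1 = 4 + 1/8 = 33/8 ≈ 4.1250)
X(Q) = -1/6 (X(Q) = -1*1/6 = -1/6)
V(P, G) = 2 + P
R(Z) = Z**2 + 4*Z/3 (R(Z) = (Z**2 + (-2*(-1/6))*Z) + Z = (Z**2 + Z/3) + Z = Z**2 + 4*Z/3)
(R(7)*(-83))*V(O, -1) = (((1/3)*7*(4 + 3*7))*(-83))*(2 + 33/8) = (((1/3)*7*(4 + 21))*(-83))*(49/8) = (((1/3)*7*25)*(-83))*(49/8) = ((175/3)*(-83))*(49/8) = -14525/3*49/8 = -711725/24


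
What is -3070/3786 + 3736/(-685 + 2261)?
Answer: 581636/372921 ≈ 1.5597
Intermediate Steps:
-3070/3786 + 3736/(-685 + 2261) = -3070*1/3786 + 3736/1576 = -1535/1893 + 3736*(1/1576) = -1535/1893 + 467/197 = 581636/372921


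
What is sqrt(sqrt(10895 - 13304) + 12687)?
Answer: sqrt(12687 + I*sqrt(2409)) ≈ 112.64 + 0.2179*I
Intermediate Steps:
sqrt(sqrt(10895 - 13304) + 12687) = sqrt(sqrt(-2409) + 12687) = sqrt(I*sqrt(2409) + 12687) = sqrt(12687 + I*sqrt(2409))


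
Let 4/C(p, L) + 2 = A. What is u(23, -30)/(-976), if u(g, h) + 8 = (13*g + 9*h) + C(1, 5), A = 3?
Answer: -25/976 ≈ -0.025615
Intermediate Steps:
C(p, L) = 4 (C(p, L) = 4/(-2 + 3) = 4/1 = 4*1 = 4)
u(g, h) = -4 + 9*h + 13*g (u(g, h) = -8 + ((13*g + 9*h) + 4) = -8 + ((9*h + 13*g) + 4) = -8 + (4 + 9*h + 13*g) = -4 + 9*h + 13*g)
u(23, -30)/(-976) = (-4 + 9*(-30) + 13*23)/(-976) = (-4 - 270 + 299)*(-1/976) = 25*(-1/976) = -25/976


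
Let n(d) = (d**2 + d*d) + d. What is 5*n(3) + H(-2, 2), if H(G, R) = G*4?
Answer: 97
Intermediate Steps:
H(G, R) = 4*G
n(d) = d + 2*d**2 (n(d) = (d**2 + d**2) + d = 2*d**2 + d = d + 2*d**2)
5*n(3) + H(-2, 2) = 5*(3*(1 + 2*3)) + 4*(-2) = 5*(3*(1 + 6)) - 8 = 5*(3*7) - 8 = 5*21 - 8 = 105 - 8 = 97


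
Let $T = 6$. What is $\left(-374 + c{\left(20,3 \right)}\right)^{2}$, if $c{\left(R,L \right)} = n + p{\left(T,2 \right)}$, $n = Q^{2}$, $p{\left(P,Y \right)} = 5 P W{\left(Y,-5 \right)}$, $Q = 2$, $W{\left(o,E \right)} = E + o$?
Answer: $211600$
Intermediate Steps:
$p{\left(P,Y \right)} = 5 P \left(-5 + Y\right)$
$n = 4$ ($n = 2^{2} = 4$)
$c{\left(R,L \right)} = -86$ ($c{\left(R,L \right)} = 4 + 5 \cdot 6 \left(-5 + 2\right) = 4 + 5 \cdot 6 \left(-3\right) = 4 - 90 = -86$)
$\left(-374 + c{\left(20,3 \right)}\right)^{2} = \left(-374 - 86\right)^{2} = \left(-460\right)^{2} = 211600$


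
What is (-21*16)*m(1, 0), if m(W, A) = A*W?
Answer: 0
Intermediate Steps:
(-21*16)*m(1, 0) = (-21*16)*(0*1) = -336*0 = 0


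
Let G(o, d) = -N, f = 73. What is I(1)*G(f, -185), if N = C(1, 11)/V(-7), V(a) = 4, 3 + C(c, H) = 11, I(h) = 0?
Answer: 0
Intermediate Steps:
C(c, H) = 8 (C(c, H) = -3 + 11 = 8)
N = 2 (N = 8/4 = 8*(¼) = 2)
G(o, d) = -2 (G(o, d) = -1*2 = -2)
I(1)*G(f, -185) = 0*(-2) = 0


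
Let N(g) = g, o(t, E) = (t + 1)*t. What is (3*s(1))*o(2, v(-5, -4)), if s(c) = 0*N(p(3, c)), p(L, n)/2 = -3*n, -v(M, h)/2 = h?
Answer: 0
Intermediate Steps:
v(M, h) = -2*h
p(L, n) = -6*n (p(L, n) = 2*(-3*n) = -6*n)
o(t, E) = t*(1 + t) (o(t, E) = (1 + t)*t = t*(1 + t))
s(c) = 0 (s(c) = 0*(-6*c) = 0)
(3*s(1))*o(2, v(-5, -4)) = (3*0)*(2*(1 + 2)) = 0*(2*3) = 0*6 = 0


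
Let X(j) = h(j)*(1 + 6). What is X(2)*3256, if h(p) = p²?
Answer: 91168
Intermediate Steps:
X(j) = 7*j² (X(j) = j²*(1 + 6) = j²*7 = 7*j²)
X(2)*3256 = (7*2²)*3256 = (7*4)*3256 = 28*3256 = 91168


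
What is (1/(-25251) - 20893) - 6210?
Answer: -684377854/25251 ≈ -27103.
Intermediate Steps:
(1/(-25251) - 20893) - 6210 = (-1/25251 - 20893) - 6210 = -527569144/25251 - 6210 = -684377854/25251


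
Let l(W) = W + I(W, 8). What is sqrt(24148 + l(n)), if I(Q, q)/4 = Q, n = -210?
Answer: sqrt(23098) ≈ 151.98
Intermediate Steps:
I(Q, q) = 4*Q
l(W) = 5*W (l(W) = W + 4*W = 5*W)
sqrt(24148 + l(n)) = sqrt(24148 + 5*(-210)) = sqrt(24148 - 1050) = sqrt(23098)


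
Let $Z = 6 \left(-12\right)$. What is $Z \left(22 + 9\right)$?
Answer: $-2232$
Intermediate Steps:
$Z = -72$
$Z \left(22 + 9\right) = - 72 \left(22 + 9\right) = \left(-72\right) 31 = -2232$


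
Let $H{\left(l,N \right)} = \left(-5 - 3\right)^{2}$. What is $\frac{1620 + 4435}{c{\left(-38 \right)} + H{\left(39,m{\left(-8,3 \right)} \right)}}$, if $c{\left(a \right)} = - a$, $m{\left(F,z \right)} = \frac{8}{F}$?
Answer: $\frac{6055}{102} \approx 59.363$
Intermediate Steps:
$H{\left(l,N \right)} = 64$ ($H{\left(l,N \right)} = \left(-8\right)^{2} = 64$)
$\frac{1620 + 4435}{c{\left(-38 \right)} + H{\left(39,m{\left(-8,3 \right)} \right)}} = \frac{1620 + 4435}{\left(-1\right) \left(-38\right) + 64} = \frac{6055}{38 + 64} = \frac{6055}{102}$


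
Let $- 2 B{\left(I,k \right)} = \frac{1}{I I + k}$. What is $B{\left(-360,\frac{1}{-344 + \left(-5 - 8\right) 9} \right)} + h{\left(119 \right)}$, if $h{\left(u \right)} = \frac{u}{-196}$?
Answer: $- \frac{1015681637}{1672876772} \approx -0.60715$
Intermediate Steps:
$h{\left(u \right)} = - \frac{u}{196}$ ($h{\left(u \right)} = u \left(- \frac{1}{196}\right) = - \frac{u}{196}$)
$B{\left(I,k \right)} = - \frac{1}{2 \left(k + I^{2}\right)}$ ($B{\left(I,k \right)} = - \frac{1}{2 \left(I I + k\right)} = - \frac{1}{2 \left(I^{2} + k\right)} = - \frac{1}{2 \left(k + I^{2}\right)}$)
$B{\left(-360,\frac{1}{-344 + \left(-5 - 8\right) 9} \right)} + h{\left(119 \right)} = - \frac{1}{\frac{2}{-344 + \left(-5 - 8\right) 9} + 2 \left(-360\right)^{2}} - \frac{17}{28} = - \frac{1}{\frac{2}{-344 - 117} + 2 \cdot 129600} - \frac{17}{28} = - \frac{1}{\frac{2}{-344 - 117} + 259200} - \frac{17}{28} = - \frac{1}{\frac{2}{-461} + 259200} - \frac{17}{28} = - \frac{1}{2 \left(- \frac{1}{461}\right) + 259200} - \frac{17}{28} = - \frac{1}{- \frac{2}{461} + 259200} - \frac{17}{28} = - \frac{1}{\frac{119491198}{461}} - \frac{17}{28} = \left(-1\right) \frac{461}{119491198} - \frac{17}{28} = - \frac{461}{119491198} - \frac{17}{28} = - \frac{1015681637}{1672876772}$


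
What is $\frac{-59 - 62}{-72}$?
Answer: $\frac{121}{72} \approx 1.6806$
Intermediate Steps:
$\frac{-59 - 62}{-72} = \left(-121\right) \left(- \frac{1}{72}\right) = \frac{121}{72}$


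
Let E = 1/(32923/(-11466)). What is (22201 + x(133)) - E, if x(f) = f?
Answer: 735313748/32923 ≈ 22334.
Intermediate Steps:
E = -11466/32923 (E = 1/(32923*(-1/11466)) = 1/(-32923/11466) = -11466/32923 ≈ -0.34827)
(22201 + x(133)) - E = (22201 + 133) - 1*(-11466/32923) = 22334 + 11466/32923 = 735313748/32923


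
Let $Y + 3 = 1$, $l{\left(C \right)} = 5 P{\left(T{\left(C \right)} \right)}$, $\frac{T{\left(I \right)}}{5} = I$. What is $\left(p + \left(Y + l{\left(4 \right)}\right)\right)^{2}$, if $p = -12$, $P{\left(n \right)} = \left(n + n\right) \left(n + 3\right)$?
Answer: $21031396$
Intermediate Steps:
$T{\left(I \right)} = 5 I$
$P{\left(n \right)} = 2 n \left(3 + n\right)$
$l{\left(C \right)} = 50 C \left(3 + 5 C\right)$ ($l{\left(C \right)} = 5 \cdot 2 \cdot 5 C \left(3 + 5 C\right) = 5 \cdot 10 C \left(3 + 5 C\right) = 50 C \left(3 + 5 C\right)$)
$Y = -2$ ($Y = -3 + 1 = -2$)
$\left(p + \left(Y + l{\left(4 \right)}\right)\right)^{2} = \left(-12 - \left(2 - 200 \left(3 + 5 \cdot 4\right)\right)\right)^{2} = \left(-12 - \left(2 - 200 \left(3 + 20\right)\right)\right)^{2} = \left(-12 - \left(2 - 4600\right)\right)^{2} = \left(-12 + \left(-2 + 4600\right)\right)^{2} = \left(-12 + 4598\right)^{2} = 4586^{2} = 21031396$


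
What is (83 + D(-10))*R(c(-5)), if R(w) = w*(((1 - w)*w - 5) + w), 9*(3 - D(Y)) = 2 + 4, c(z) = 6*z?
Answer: 2470400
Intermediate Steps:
D(Y) = 7/3 (D(Y) = 3 - (2 + 4)/9 = 3 - ⅑*6 = 3 - ⅔ = 7/3)
R(w) = w*(-5 + w + w*(1 - w)) (R(w) = w*((w*(1 - w) - 5) + w) = w*((-5 + w*(1 - w)) + w) = w*(-5 + w + w*(1 - w)))
(83 + D(-10))*R(c(-5)) = (83 + 7/3)*((6*(-5))*(-5 - (6*(-5))² + 2*(6*(-5)))) = 256*(-30*(-5 - 1*(-30)² + 2*(-30)))/3 = 256*(-30*(-5 - 1*900 - 60))/3 = 256*(-30*(-5 - 900 - 60))/3 = 256*(-30*(-965))/3 = (256/3)*28950 = 2470400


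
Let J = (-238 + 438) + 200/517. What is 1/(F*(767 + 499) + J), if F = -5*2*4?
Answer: -517/26077280 ≈ -1.9826e-5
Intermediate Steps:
F = -40 (F = -10*4 = -40)
J = 103600/517 (J = 200 + 200*(1/517) = 200 + 200/517 = 103600/517 ≈ 200.39)
1/(F*(767 + 499) + J) = 1/(-40*(767 + 499) + 103600/517) = 1/(-40*1266 + 103600/517) = 1/(-50640 + 103600/517) = 1/(-26077280/517) = -517/26077280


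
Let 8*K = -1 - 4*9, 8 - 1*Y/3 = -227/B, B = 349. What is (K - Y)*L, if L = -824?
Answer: 8793007/349 ≈ 25195.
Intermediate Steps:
Y = 9057/349 (Y = 24 - (-681)/349 = 24 - 3*(-227/349) = 24 + 681/349 = 9057/349 ≈ 25.951)
K = -37/8 (K = (-1 - 4*9)/8 = (-1 - 36)/8 = (⅛)*(-37) = -37/8 ≈ -4.6250)
(K - Y)*L = (-37/8 - 1*9057/349)*(-824) = (-37/8 - 9057/349)*(-824) = -85369/2792*(-824) = 8793007/349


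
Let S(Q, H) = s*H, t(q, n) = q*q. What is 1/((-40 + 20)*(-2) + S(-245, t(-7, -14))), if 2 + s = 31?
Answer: 1/1461 ≈ 0.00068446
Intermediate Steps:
s = 29 (s = -2 + 31 = 29)
t(q, n) = q²
S(Q, H) = 29*H
1/((-40 + 20)*(-2) + S(-245, t(-7, -14))) = 1/((-40 + 20)*(-2) + 29*(-7)²) = 1/(-20*(-2) + 29*49) = 1/(40 + 1421) = 1/1461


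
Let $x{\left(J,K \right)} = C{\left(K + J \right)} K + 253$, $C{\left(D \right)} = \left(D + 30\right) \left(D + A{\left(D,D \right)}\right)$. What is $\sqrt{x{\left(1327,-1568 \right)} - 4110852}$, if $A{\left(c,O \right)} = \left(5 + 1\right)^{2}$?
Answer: $i \sqrt{71934439} \approx 8481.4 i$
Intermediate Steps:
$A{\left(c,O \right)} = 36$ ($A{\left(c,O \right)} = 6^{2} = 36$)
$C{\left(D \right)} = \left(30 + D\right) \left(36 + D\right)$ ($C{\left(D \right)} = \left(D + 30\right) \left(D + 36\right) = \left(30 + D\right) \left(36 + D\right)$)
$x{\left(J,K \right)} = 253 + K \left(1080 + \left(J + K\right)^{2} + 66 J + 66 K\right)$ ($x{\left(J,K \right)} = \left(1080 + \left(K + J\right)^{2} + 66 \left(K + J\right)\right) K + 253 = \left(1080 + \left(J + K\right)^{2} + 66 \left(J + K\right)\right) K + 253 = \left(1080 + \left(J + K\right)^{2} + \left(66 J + 66 K\right)\right) K + 253 = \left(1080 + \left(J + K\right)^{2} + 66 J + 66 K\right) K + 253 = K \left(1080 + \left(J + K\right)^{2} + 66 J + 66 K\right) + 253 = 253 + K \left(1080 + \left(J + K\right)^{2} + 66 J + 66 K\right)$)
$\sqrt{x{\left(1327,-1568 \right)} - 4110852} = \sqrt{\left(253 - 1568 \left(1080 + \left(1327 - 1568\right)^{2} + 66 \cdot 1327 + 66 \left(-1568\right)\right)\right) - 4110852} = \sqrt{\left(253 - 1568 \left(1080 + \left(-241\right)^{2} + 87582 - 103488\right)\right) - 4110852} = \sqrt{\left(253 - 1568 \left(1080 + 58081 + 87582 - 103488\right)\right) - 4110852} = \sqrt{\left(253 - 67823840\right) - 4110852} = \sqrt{-67823587 - 4110852} = \sqrt{-71934439} = i \sqrt{71934439}$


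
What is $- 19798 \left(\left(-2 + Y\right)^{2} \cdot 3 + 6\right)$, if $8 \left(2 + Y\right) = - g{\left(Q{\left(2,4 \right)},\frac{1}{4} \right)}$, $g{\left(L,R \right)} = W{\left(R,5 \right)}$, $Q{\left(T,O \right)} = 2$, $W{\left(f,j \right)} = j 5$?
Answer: $- \frac{100286769}{32} \approx -3.134 \cdot 10^{6}$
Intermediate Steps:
$W{\left(f,j \right)} = 5 j$
$g{\left(L,R \right)} = 25$ ($g{\left(L,R \right)} = 5 \cdot 5 = 25$)
$Y = - \frac{41}{8}$ ($Y = -2 + \frac{\left(-1\right) 25}{8} = -2 + \frac{1}{8} \left(-25\right) = -2 - \frac{25}{8} = - \frac{41}{8} \approx -5.125$)
$- 19798 \left(\left(-2 + Y\right)^{2} \cdot 3 + 6\right) = - 19798 \left(\left(-2 - \frac{41}{8}\right)^{2} \cdot 3 + 6\right) = - 19798 \left(\left(- \frac{57}{8}\right)^{2} \cdot 3 + 6\right) = - 19798 \left(\frac{3249}{64} \cdot 3 + 6\right) = - 19798 \left(\frac{9747}{64} + 6\right) = \left(-19798\right) \frac{10131}{64} = - \frac{100286769}{32}$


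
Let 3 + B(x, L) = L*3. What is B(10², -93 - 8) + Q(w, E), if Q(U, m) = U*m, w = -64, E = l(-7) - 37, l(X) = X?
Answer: 2510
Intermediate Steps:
B(x, L) = -3 + 3*L (B(x, L) = -3 + L*3 = -3 + 3*L)
E = -44 (E = -7 - 37 = -44)
B(10², -93 - 8) + Q(w, E) = (-3 + 3*(-93 - 8)) - 64*(-44) = (-3 + 3*(-101)) + 2816 = (-3 - 303) + 2816 = -306 + 2816 = 2510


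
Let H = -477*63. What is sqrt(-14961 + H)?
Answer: 22*I*sqrt(93) ≈ 212.16*I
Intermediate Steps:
H = -30051
sqrt(-14961 + H) = sqrt(-14961 - 30051) = sqrt(-45012) = 22*I*sqrt(93)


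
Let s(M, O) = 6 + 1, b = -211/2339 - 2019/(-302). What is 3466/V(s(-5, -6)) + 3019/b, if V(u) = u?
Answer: 31075006328/32611033 ≈ 952.90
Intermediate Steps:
b = 4658719/706378 (b = -211*1/2339 - 2019*(-1/302) = -211/2339 + 2019/302 = 4658719/706378 ≈ 6.5952)
s(M, O) = 7
3466/V(s(-5, -6)) + 3019/b = 3466/7 + 3019/(4658719/706378) = 3466*(⅐) + 3019*(706378/4658719) = 3466/7 + 2132555182/4658719 = 31075006328/32611033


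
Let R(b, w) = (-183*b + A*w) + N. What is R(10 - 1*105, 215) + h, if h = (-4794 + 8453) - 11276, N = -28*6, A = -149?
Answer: -22435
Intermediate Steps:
N = -168
R(b, w) = -168 - 183*b - 149*w (R(b, w) = (-183*b - 149*w) - 168 = -168 - 183*b - 149*w)
h = -7617 (h = 3659 - 11276 = -7617)
R(10 - 1*105, 215) + h = (-168 - 183*(10 - 1*105) - 149*215) - 7617 = (-168 - 183*(10 - 105) - 32035) - 7617 = (-168 - 183*(-95) - 32035) - 7617 = (-168 + 17385 - 32035) - 7617 = -14818 - 7617 = -22435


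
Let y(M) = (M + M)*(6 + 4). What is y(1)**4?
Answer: 160000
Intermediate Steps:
y(M) = 20*M (y(M) = (2*M)*10 = 20*M)
y(1)**4 = (20*1)**4 = 20**4 = 160000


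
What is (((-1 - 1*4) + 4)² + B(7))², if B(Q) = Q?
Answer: 64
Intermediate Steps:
(((-1 - 1*4) + 4)² + B(7))² = (((-1 - 1*4) + 4)² + 7)² = (((-1 - 4) + 4)² + 7)² = ((-5 + 4)² + 7)² = ((-1)² + 7)² = (1 + 7)² = 8² = 64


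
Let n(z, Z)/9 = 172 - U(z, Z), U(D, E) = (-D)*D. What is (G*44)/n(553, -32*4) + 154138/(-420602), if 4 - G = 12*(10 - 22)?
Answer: -16220412853/44548691733 ≈ -0.36411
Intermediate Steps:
U(D, E) = -D²
n(z, Z) = 1548 + 9*z² (n(z, Z) = 9*(172 - (-1)*z²) = 9*(172 + z²) = 1548 + 9*z²)
G = 148 (G = 4 - 12*(10 - 22) = 4 - 12*(-12) = 4 - 1*(-144) = 4 + 144 = 148)
(G*44)/n(553, -32*4) + 154138/(-420602) = (148*44)/(1548 + 9*553²) + 154138/(-420602) = 6512/(1548 + 9*305809) + 154138*(-1/420602) = 6512/(1548 + 2752281) - 77069/210301 = 6512/2753829 - 77069/210301 = -16220412853/44548691733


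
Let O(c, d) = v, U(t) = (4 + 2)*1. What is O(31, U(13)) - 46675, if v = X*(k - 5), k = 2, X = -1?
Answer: -46672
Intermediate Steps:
U(t) = 6 (U(t) = 6*1 = 6)
v = 3 (v = -(2 - 5) = -1*(-3) = 3)
O(c, d) = 3
O(31, U(13)) - 46675 = 3 - 46675 = -46672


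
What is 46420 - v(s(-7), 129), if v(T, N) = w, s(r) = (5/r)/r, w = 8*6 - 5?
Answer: 46377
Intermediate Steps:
w = 43 (w = 48 - 5 = 43)
s(r) = 5/r²
v(T, N) = 43
46420 - v(s(-7), 129) = 46420 - 1*43 = 46420 - 43 = 46377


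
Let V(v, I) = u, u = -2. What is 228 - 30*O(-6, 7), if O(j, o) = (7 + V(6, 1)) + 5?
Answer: -72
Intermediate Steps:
V(v, I) = -2
O(j, o) = 10 (O(j, o) = (7 - 2) + 5 = 5 + 5 = 10)
228 - 30*O(-6, 7) = 228 - 30*10 = 228 - 300 = -72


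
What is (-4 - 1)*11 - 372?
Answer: -427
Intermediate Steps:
(-4 - 1)*11 - 372 = -5*11 - 372 = -55 - 372 = -427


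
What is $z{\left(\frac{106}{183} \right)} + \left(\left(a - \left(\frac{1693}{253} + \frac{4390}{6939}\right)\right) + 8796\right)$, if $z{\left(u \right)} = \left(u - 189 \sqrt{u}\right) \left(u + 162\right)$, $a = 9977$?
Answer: $\frac{123201288250430}{6532464807} - \frac{624792 \sqrt{19398}}{3721} \approx -4526.1$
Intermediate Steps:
$z{\left(u \right)} = \left(162 + u\right) \left(u - 189 \sqrt{u}\right)$ ($z{\left(u \right)} = \left(u - 189 \sqrt{u}\right) \left(162 + u\right) = \left(162 + u\right) \left(u - 189 \sqrt{u}\right)$)
$z{\left(\frac{106}{183} \right)} + \left(\left(a - \left(\frac{1693}{253} + \frac{4390}{6939}\right)\right) + 8796\right) = \left(\left(\frac{106}{183}\right)^{2} - 30618 \sqrt{\frac{106}{183}} - 189 \left(\frac{106}{183}\right)^{\frac{3}{2}} + 162 \cdot \frac{106}{183}\right) + \left(\left(9977 - \left(\frac{1693}{253} + \frac{4390}{6939}\right)\right) + 8796\right) = \left(\left(106 \cdot \frac{1}{183}\right)^{2} - 30618 \sqrt{106 \cdot \frac{1}{183}} - 189 \left(106 \cdot \frac{1}{183}\right)^{\frac{3}{2}} + 162 \cdot 106 \cdot \frac{1}{183}\right) + \left(\left(9977 - \frac{12858397}{1755567}\right) + 8796\right) = \left(\left(\frac{106}{183}\right)^{2} - 30618 \sqrt{\frac{106}{183}} - 189 \left(\frac{106}{183}\right)^{\frac{3}{2}} + 162 \cdot \frac{106}{183}\right) + \left(\left(9977 - \frac{12858397}{1755567}\right) + 8796\right) = \left(\frac{11236}{33489} - 30618 \frac{\sqrt{19398}}{183} - 189 \frac{106 \sqrt{19398}}{33489} + \frac{5724}{61}\right) + \left(\left(9977 - \frac{12858397}{1755567}\right) + 8796\right) = \left(\frac{11236}{33489} - \frac{10206 \sqrt{19398}}{61} - \frac{2226 \sqrt{19398}}{3721} + \frac{5724}{61}\right) + \left(\frac{17502433562}{1755567} + 8796\right) = \left(\frac{3153712}{33489} - \frac{624792 \sqrt{19398}}{3721}\right) + \frac{32944400894}{1755567} = \frac{123201288250430}{6532464807} - \frac{624792 \sqrt{19398}}{3721}$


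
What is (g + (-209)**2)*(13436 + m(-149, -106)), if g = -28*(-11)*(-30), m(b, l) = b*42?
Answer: 247217498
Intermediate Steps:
m(b, l) = 42*b
g = -9240 (g = 308*(-30) = -9240)
(g + (-209)**2)*(13436 + m(-149, -106)) = (-9240 + (-209)**2)*(13436 + 42*(-149)) = (-9240 + 43681)*(13436 - 6258) = 34441*7178 = 247217498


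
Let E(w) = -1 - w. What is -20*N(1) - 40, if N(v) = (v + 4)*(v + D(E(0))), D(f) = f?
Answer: -40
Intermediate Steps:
N(v) = (-1 + v)*(4 + v) (N(v) = (v + 4)*(v + (-1 - 1*0)) = (4 + v)*(v + (-1 + 0)) = (4 + v)*(v - 1) = (4 + v)*(-1 + v) = (-1 + v)*(4 + v))
-20*N(1) - 40 = -20*(-4 + 1² + 3*1) - 40 = -20*(-4 + 1 + 3) - 40 = -20*0 - 40 = 0 - 40 = -40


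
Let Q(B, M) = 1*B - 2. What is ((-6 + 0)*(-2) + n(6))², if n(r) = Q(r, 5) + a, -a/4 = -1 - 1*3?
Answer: 1024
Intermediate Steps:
a = 16 (a = -4*(-1 - 1*3) = -4*(-1 - 3) = -4*(-4) = 16)
Q(B, M) = -2 + B (Q(B, M) = B - 2 = -2 + B)
n(r) = 14 + r (n(r) = (-2 + r) + 16 = 14 + r)
((-6 + 0)*(-2) + n(6))² = ((-6 + 0)*(-2) + (14 + 6))² = (-6*(-2) + 20)² = (12 + 20)² = 32² = 1024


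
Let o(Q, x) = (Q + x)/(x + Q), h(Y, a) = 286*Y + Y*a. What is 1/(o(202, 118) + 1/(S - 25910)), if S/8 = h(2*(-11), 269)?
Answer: 123590/123589 ≈ 1.0000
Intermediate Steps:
S = -97680 (S = 8*((2*(-11))*(286 + 269)) = 8*(-22*555) = 8*(-12210) = -97680)
o(Q, x) = 1 (o(Q, x) = (Q + x)/(Q + x) = 1)
1/(o(202, 118) + 1/(S - 25910)) = 1/(1 + 1/(-97680 - 25910)) = 1/(1 + 1/(-123590)) = 1/(1 - 1/123590) = 1/(123589/123590) = 123590/123589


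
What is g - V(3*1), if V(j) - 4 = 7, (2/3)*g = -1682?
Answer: -2534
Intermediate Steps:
g = -2523 (g = (3/2)*(-1682) = -2523)
V(j) = 11 (V(j) = 4 + 7 = 11)
g - V(3*1) = -2523 - 1*11 = -2523 - 11 = -2534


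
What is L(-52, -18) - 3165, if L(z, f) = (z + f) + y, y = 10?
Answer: -3225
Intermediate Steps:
L(z, f) = 10 + f + z (L(z, f) = (z + f) + 10 = (f + z) + 10 = 10 + f + z)
L(-52, -18) - 3165 = (10 - 18 - 52) - 3165 = -60 - 3165 = -3225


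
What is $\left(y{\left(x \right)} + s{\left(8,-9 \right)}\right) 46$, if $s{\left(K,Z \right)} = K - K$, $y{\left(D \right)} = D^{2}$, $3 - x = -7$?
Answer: $4600$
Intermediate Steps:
$x = 10$ ($x = 3 - -7 = 3 + 7 = 10$)
$s{\left(K,Z \right)} = 0$
$\left(y{\left(x \right)} + s{\left(8,-9 \right)}\right) 46 = \left(10^{2} + 0\right) 46 = \left(100 + 0\right) 46 = 100 \cdot 46 = 4600$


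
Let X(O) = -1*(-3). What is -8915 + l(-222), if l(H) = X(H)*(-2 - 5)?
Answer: -8936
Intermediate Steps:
X(O) = 3
l(H) = -21 (l(H) = 3*(-2 - 5) = 3*(-7) = -21)
-8915 + l(-222) = -8915 - 21 = -8936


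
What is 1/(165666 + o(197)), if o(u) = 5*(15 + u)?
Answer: 1/166726 ≈ 5.9979e-6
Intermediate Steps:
o(u) = 75 + 5*u
1/(165666 + o(197)) = 1/(165666 + (75 + 5*197)) = 1/(165666 + (75 + 985)) = 1/(165666 + 1060) = 1/166726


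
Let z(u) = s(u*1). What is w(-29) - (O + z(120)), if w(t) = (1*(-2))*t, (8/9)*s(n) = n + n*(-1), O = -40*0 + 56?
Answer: 2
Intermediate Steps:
O = 56 (O = 0 + 56 = 56)
s(n) = 0 (s(n) = 9*(n + n*(-1))/8 = 9*(n - n)/8 = (9/8)*0 = 0)
w(t) = -2*t
z(u) = 0
w(-29) - (O + z(120)) = -2*(-29) - (56 + 0) = 58 - 1*56 = 58 - 56 = 2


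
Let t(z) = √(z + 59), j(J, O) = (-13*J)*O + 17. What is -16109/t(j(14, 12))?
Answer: 16109*I*√527/1054 ≈ 350.86*I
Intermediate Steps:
j(J, O) = 17 - 13*J*O (j(J, O) = -13*J*O + 17 = 17 - 13*J*O)
t(z) = √(59 + z)
-16109/t(j(14, 12)) = -16109/√(59 + (17 - 13*14*12)) = -16109/√(59 + (17 - 2184)) = -16109/√(59 - 2167) = -16109*(-I*√527/1054) = -(-16109)*I*√527/1054 = 16109*I*√527/1054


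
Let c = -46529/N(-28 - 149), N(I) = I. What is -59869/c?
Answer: -460731/2023 ≈ -227.75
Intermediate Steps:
c = 46529/177 (c = -46529/(-28 - 149) = -46529/(-177) = -46529*(-1/177) = 46529/177 ≈ 262.88)
-59869/c = -59869/46529/177 = -59869*177/46529 = -460731/2023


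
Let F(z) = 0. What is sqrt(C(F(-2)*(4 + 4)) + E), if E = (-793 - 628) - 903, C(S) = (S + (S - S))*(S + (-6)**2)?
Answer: 2*I*sqrt(581) ≈ 48.208*I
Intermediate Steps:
C(S) = S*(36 + S) (C(S) = (S + 0)*(S + 36) = S*(36 + S))
E = -2324 (E = -1421 - 903 = -2324)
sqrt(C(F(-2)*(4 + 4)) + E) = sqrt((0*(4 + 4))*(36 + 0*(4 + 4)) - 2324) = sqrt((0*8)*(36 + 0*8) - 2324) = sqrt(0*(36 + 0) - 2324) = sqrt(0*36 - 2324) = sqrt(0 - 2324) = sqrt(-2324) = 2*I*sqrt(581)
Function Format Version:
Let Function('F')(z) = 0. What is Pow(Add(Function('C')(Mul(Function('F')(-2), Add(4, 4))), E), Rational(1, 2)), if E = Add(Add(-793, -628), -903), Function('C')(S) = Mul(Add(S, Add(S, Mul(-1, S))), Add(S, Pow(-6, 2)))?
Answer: Mul(2, I, Pow(581, Rational(1, 2))) ≈ Mul(48.208, I)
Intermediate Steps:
Function('C')(S) = Mul(S, Add(36, S)) (Function('C')(S) = Mul(Add(S, 0), Add(S, 36)) = Mul(S, Add(36, S)))
E = -2324 (E = Add(-1421, -903) = -2324)
Pow(Add(Function('C')(Mul(Function('F')(-2), Add(4, 4))), E), Rational(1, 2)) = Pow(Add(Mul(Mul(0, Add(4, 4)), Add(36, Mul(0, Add(4, 4)))), -2324), Rational(1, 2)) = Pow(Add(Mul(Mul(0, 8), Add(36, Mul(0, 8))), -2324), Rational(1, 2)) = Pow(Add(Mul(0, Add(36, 0)), -2324), Rational(1, 2)) = Pow(Add(Mul(0, 36), -2324), Rational(1, 2)) = Pow(Add(0, -2324), Rational(1, 2)) = Pow(-2324, Rational(1, 2)) = Mul(2, I, Pow(581, Rational(1, 2)))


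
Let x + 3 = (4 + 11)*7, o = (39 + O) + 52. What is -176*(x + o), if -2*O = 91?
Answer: -25960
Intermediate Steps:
O = -91/2 (O = -½*91 = -91/2 ≈ -45.500)
o = 91/2 (o = (39 - 91/2) + 52 = -13/2 + 52 = 91/2 ≈ 45.500)
x = 102 (x = -3 + (4 + 11)*7 = -3 + 15*7 = -3 + 105 = 102)
-176*(x + o) = -176*(102 + 91/2) = -176*295/2 = -25960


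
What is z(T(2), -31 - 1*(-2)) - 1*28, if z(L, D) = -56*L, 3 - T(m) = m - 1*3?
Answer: -252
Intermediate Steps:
T(m) = 6 - m (T(m) = 3 - (m - 1*3) = 3 - (m - 3) = 3 - (-3 + m) = 3 + (3 - m) = 6 - m)
z(T(2), -31 - 1*(-2)) - 1*28 = -56*(6 - 1*2) - 1*28 = -56*(6 - 2) - 28 = -56*4 - 28 = -224 - 28 = -252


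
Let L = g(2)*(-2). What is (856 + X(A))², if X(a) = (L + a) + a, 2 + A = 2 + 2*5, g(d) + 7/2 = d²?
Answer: 765625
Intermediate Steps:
g(d) = -7/2 + d²
L = -1 (L = (-7/2 + 2²)*(-2) = (-7/2 + 4)*(-2) = (½)*(-2) = -1)
A = 10 (A = -2 + (2 + 2*5) = -2 + (2 + 10) = -2 + 12 = 10)
X(a) = -1 + 2*a (X(a) = (-1 + a) + a = -1 + 2*a)
(856 + X(A))² = (856 + (-1 + 2*10))² = (856 + (-1 + 20))² = (856 + 19)² = 875² = 765625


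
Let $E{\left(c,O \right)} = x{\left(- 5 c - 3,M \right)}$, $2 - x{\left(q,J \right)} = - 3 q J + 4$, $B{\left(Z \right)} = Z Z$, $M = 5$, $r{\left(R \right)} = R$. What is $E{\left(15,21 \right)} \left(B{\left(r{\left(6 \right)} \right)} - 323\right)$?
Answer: $336364$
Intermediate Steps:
$B{\left(Z \right)} = Z^{2}$
$x{\left(q,J \right)} = -2 + 3 J q$ ($x{\left(q,J \right)} = 2 - \left(- 3 q J + 4\right) = 2 - \left(- 3 J q + 4\right) = 2 - \left(4 - 3 J q\right) = 2 + \left(-4 + 3 J q\right) = -2 + 3 J q$)
$E{\left(c,O \right)} = -47 - 75 c$ ($E{\left(c,O \right)} = -2 + 3 \cdot 5 \left(- 5 c - 3\right) = -2 + 3 \cdot 5 \left(-3 - 5 c\right) = -2 - \left(45 + 75 c\right) = -47 - 75 c$)
$E{\left(15,21 \right)} \left(B{\left(r{\left(6 \right)} \right)} - 323\right) = \left(-47 - 1125\right) \left(6^{2} - 323\right) = \left(-47 - 1125\right) \left(36 - 323\right) = \left(-1172\right) \left(-287\right) = 336364$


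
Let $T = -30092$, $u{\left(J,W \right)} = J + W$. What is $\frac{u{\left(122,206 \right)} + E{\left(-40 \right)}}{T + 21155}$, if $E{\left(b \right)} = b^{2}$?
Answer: $- \frac{1928}{8937} \approx -0.21573$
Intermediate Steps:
$\frac{u{\left(122,206 \right)} + E{\left(-40 \right)}}{T + 21155} = \frac{\left(122 + 206\right) + \left(-40\right)^{2}}{-30092 + 21155} = \frac{328 + 1600}{-8937} = 1928 \left(- \frac{1}{8937}\right) = - \frac{1928}{8937}$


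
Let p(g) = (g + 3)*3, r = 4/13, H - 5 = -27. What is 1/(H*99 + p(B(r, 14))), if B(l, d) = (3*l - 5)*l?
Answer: -169/367197 ≈ -0.00046024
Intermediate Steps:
H = -22 (H = 5 - 27 = -22)
r = 4/13 (r = 4*(1/13) = 4/13 ≈ 0.30769)
B(l, d) = l*(-5 + 3*l) (B(l, d) = (-5 + 3*l)*l = l*(-5 + 3*l))
p(g) = 9 + 3*g (p(g) = (3 + g)*3 = 9 + 3*g)
1/(H*99 + p(B(r, 14))) = 1/(-22*99 + (9 + 3*(4*(-5 + 3*(4/13))/13))) = 1/(-2178 + (9 + 3*(4*(-5 + 12/13)/13))) = 1/(-2178 + (9 + 3*((4/13)*(-53/13)))) = 1/(-2178 + (9 + 3*(-212/169))) = 1/(-2178 + (9 - 636/169)) = 1/(-2178 + 885/169) = 1/(-367197/169) = -169/367197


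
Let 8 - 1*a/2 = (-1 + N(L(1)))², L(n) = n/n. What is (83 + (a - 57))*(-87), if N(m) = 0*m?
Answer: -3480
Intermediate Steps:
L(n) = 1
N(m) = 0
a = 14 (a = 16 - 2*(-1 + 0)² = 16 - 2*(-1)² = 16 - 2*1 = 16 - 2 = 14)
(83 + (a - 57))*(-87) = (83 + (14 - 57))*(-87) = (83 - 43)*(-87) = 40*(-87) = -3480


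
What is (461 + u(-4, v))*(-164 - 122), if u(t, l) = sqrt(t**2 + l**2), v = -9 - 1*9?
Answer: -131846 - 572*sqrt(85) ≈ -1.3712e+5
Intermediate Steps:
v = -18 (v = -9 - 9 = -18)
u(t, l) = sqrt(l**2 + t**2)
(461 + u(-4, v))*(-164 - 122) = (461 + sqrt((-18)**2 + (-4)**2))*(-164 - 122) = (461 + sqrt(324 + 16))*(-286) = (461 + sqrt(340))*(-286) = (461 + 2*sqrt(85))*(-286) = -131846 - 572*sqrt(85)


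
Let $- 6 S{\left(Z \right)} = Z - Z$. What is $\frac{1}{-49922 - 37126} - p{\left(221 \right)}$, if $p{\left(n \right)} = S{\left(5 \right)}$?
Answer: $- \frac{1}{87048} \approx -1.1488 \cdot 10^{-5}$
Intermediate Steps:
$S{\left(Z \right)} = 0$ ($S{\left(Z \right)} = - \frac{Z - Z}{6} = \left(- \frac{1}{6}\right) 0 = 0$)
$p{\left(n \right)} = 0$
$\frac{1}{-49922 - 37126} - p{\left(221 \right)} = \frac{1}{-49922 - 37126} - 0 = \frac{1}{-87048} + 0 = - \frac{1}{87048} + 0 = - \frac{1}{87048}$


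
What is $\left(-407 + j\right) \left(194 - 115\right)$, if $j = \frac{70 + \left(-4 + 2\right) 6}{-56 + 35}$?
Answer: $- \frac{679795}{21} \approx -32371.0$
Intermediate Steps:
$j = - \frac{58}{21}$ ($j = \frac{70 - 12}{-21} = \left(70 - 12\right) \left(- \frac{1}{21}\right) = 58 \left(- \frac{1}{21}\right) = - \frac{58}{21} \approx -2.7619$)
$\left(-407 + j\right) \left(194 - 115\right) = \left(-407 - \frac{58}{21}\right) \left(194 - 115\right) = - \frac{8605 \left(194 - 115\right)}{21} = \left(- \frac{8605}{21}\right) 79 = - \frac{679795}{21}$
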